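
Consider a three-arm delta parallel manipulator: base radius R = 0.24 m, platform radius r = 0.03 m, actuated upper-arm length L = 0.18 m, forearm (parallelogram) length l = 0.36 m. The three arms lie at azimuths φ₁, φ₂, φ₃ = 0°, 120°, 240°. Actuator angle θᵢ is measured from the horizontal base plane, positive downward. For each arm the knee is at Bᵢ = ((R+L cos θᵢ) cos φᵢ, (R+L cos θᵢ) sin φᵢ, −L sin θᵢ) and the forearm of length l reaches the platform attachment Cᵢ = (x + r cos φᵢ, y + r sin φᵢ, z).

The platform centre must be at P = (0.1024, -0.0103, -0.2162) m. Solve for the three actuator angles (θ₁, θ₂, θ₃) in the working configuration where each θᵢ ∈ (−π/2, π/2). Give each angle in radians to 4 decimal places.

θ₁ = -0.0005, θ₂ = 1.1348, θ₃ = 1.0472

rotate P by −φ1: (0.1024, -0.0103, -0.2162)
  A=0.1076, B=-0.2162, C=(l²−L²−A²−y'²−z²)/(2L)=0.1077
  γ=atan2(-0.2162,0.1076)=-1.1090;  ψ=arccos(0.4460)=1.1085;  θ1=γ+ψ≈-0.0005
φ2=120.0° → target in arm frame (-0.0601, -0.0835)
  A cos θ + B sin θ = C:  0.2701·cos θ + -0.2162·sin θ = -0.0819
  √(A²+B²)=0.3460;  θ2 = -0.6750+1.8098 ≈ 1.1348
rotate P by −φ3: (-0.0423, 0.0938, -0.2162)
  A cos θ + B sin θ = C:  0.2523·cos θ + -0.2162·sin θ = -0.0611
  θ3 = atan2(B,A) + arccos(C/0.3322) = 1.0472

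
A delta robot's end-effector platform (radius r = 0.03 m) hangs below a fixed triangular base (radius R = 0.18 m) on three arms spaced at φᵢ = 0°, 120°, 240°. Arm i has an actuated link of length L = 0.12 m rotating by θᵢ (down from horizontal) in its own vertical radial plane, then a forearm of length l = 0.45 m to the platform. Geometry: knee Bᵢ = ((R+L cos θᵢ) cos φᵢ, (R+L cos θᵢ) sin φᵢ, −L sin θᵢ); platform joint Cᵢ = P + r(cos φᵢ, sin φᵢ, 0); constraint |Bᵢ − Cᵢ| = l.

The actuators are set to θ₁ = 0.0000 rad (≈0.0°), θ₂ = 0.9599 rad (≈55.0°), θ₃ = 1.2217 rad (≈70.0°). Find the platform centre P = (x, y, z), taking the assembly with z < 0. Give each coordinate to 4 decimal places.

(0.1498, 0.0352, -0.4322)

arm 1 at φ=0.0°: e+L cos θ1 = 0.2700;  centre 1 = (0.2700, 0.0000, 0.0000)
arm 2 at φ=120.0°: e+L cos θ2 = 0.2188;  centre 2 = (-0.1094, 0.1895, -0.0983)
centre 3 = (0.1910·cos240.0°, 0.1910·sin240.0°, -0.1128) = (-0.0955, -0.1655, -0.1128)
|centre ₂|²−|centre ₁|² = -0.0154;  |centre ₃|²−|centre ₁|² = -0.0237
plane₁₂: -0.7588x+0.3790y+-0.1966z = -0.0154
det = 0.5282;  x = 0.0266+-0.2850z,  y = 0.0128+-0.0519z
into |P−centre ₁|² = l²: 1.0839z² + 0.1374z + -0.1431 = 0;  Δ = 0.6393;  z = -0.4322 or 0.3055 → z<0 root = -0.4322
x = 0.1498, y = 0.0352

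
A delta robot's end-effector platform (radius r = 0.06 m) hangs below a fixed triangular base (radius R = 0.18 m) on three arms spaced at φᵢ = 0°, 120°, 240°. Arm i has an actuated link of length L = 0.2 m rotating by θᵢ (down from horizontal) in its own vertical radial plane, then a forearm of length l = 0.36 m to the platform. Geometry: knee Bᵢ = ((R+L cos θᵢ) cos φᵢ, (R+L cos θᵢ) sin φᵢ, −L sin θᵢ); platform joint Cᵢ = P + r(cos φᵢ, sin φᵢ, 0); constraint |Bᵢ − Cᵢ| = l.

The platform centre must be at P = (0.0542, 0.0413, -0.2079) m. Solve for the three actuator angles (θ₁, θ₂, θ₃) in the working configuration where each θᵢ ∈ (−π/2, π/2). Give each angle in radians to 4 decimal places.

φ1=0.0° → target in arm frame (0.0542, 0.0413)
  A cos θ + B sin θ = C:  0.0658·cos θ + -0.2079·sin θ = 0.1009
  γ=atan2(-0.2079,0.0658)=-1.2643;  ψ=arccos(0.4625)=1.0900;  θ1=γ+ψ≈-0.1743
rotate P by −φ2: (0.0087, -0.0676, -0.2079)
  A cos θ + B sin θ = C:  0.1113·cos θ + -0.2079·sin θ = 0.0735
  θ2 = atan2(B,A) + arccos(C/0.2358) = 0.1746
rotate P by −φ3: (-0.0629, 0.0263, -0.2079)
  A=0.1829, B=-0.2079, C=(l²−L²−A²−y'²−z²)/(2L)=0.0306
  √(A²+B²)=0.2769;  θ3 = -0.8494+1.4600 ≈ 0.6106

θ₁ = -0.1743, θ₂ = 0.1746, θ₃ = 0.6106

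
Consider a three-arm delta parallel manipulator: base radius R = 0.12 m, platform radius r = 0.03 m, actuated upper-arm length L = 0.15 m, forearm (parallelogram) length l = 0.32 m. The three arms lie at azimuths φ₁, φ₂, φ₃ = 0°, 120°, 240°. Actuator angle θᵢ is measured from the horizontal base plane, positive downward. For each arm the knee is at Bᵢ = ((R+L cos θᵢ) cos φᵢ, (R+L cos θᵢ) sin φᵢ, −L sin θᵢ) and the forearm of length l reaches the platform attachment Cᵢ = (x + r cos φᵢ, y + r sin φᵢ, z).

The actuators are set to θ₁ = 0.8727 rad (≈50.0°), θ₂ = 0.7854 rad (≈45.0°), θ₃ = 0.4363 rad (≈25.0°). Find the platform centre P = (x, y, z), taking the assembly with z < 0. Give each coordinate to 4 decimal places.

(-0.0403, -0.0450, -0.3362)

φ1=0.0°: virtual centre (0.1864, 0.0000, -0.1149), radius l
arm 2 at φ=120.0°: e+L cos θ2 = 0.1961;  centre 2 = (-0.0980, 0.1698, -0.1061)
centre 3 = (0.2259·cos240.0°, 0.2259·sin240.0°, -0.0634) = (-0.1130, -0.1957, -0.0634)
|centre ₂|²−|centre ₁|² = 0.0017;  |centre ₃|²−|centre ₁|² = 0.0071
plane₁₂: -0.5689x+0.3396y+0.0177z = 0.0017
Cramer: x(z) = -0.0073+0.0984z;  y(z) = -0.0071+0.1128z
quadratic in z: (1.0224)z²+(0.1901)z+(-0.0516)=0, √Δ=0.4973 → z ∈ {-0.3362, 0.1502}; z = -0.3362 (taking z<0)
x = -0.0403, y = -0.0450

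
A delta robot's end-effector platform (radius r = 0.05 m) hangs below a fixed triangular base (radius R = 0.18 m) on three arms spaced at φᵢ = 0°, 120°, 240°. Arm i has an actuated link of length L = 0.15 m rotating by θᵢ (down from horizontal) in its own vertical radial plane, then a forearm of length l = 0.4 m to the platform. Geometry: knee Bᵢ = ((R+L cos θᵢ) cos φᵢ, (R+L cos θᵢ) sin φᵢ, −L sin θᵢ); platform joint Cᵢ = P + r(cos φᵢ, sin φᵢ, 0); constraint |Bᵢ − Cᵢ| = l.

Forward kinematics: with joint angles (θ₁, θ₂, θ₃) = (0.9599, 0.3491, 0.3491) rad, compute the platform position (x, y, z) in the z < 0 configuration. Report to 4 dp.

arm 1 at φ=0.0°: e+L cos θ1 = 0.2160;  S1 = (0.2160, 0.0000, -0.1229)
arm 2 at φ=120.0°: e+L cos θ2 = 0.2710;  S2 = (-0.1355, 0.2347, -0.0513)
S3 = (0.2710·cos240.0°, 0.2710·sin240.0°, -0.0513) = (-0.1355, -0.2347, -0.0513)
subtract pairs → two planes through P
linear system: -0.7030x+0.4693y = 0.0143−0.1431z; -0.7030x+-0.4693y = 0.0143−0.1431z
det = 0.6599;  x = -0.0203+0.2036z,  y = 0.0000+0.0000z
sphere 1 gives Az²+Bz+C=0 with A=1.0414, B=0.1495, C=-0.0890;  B²−4AC=0.3933;  roots -0.3729, 0.2293;  negative root z = -0.3729
x = -0.0962, y = 0.0000

(-0.0962, 0.0000, -0.3729)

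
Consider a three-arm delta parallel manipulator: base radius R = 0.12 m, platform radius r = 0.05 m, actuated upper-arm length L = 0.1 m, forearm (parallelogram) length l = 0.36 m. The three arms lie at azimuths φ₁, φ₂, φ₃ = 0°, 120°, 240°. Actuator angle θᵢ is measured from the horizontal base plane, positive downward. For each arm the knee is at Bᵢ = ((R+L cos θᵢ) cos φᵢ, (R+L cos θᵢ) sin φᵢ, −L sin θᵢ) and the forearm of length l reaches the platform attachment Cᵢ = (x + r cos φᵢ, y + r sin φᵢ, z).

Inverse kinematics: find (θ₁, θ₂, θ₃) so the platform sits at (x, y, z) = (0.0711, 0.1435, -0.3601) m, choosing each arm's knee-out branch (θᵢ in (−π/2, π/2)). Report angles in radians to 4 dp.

rotate P by −φ1: (0.0711, 0.1435, -0.3601)
  A=-0.0011, B=-0.3601, C=(l²−L²−A²−y'²−z²)/(2L)=-0.1533
  √(A²+B²)=0.3601;  θ1 = -1.5739+2.0106 ≈ 0.4368
φ2=120.0° → target in arm frame (0.0887, -0.1333)
  A=-0.0187, B=-0.3601, C=(l²−L²−A²−y'²−z²)/(2L)=-0.1410
  γ=atan2(-0.3601,-0.0187)=-1.6227;  ψ=arccos(-0.3910)=1.9725;  θ2=γ+ψ≈0.3498
rotate P by −φ3: (-0.1598, -0.0102, -0.3601)
  e−x'=0.2298;  (l²−L²−(e−x')²−y'²−z²)/2L = -0.3150
  √(A²+B²)=0.4272;  θ3 = -1.0027+2.3999 ≈ 1.3971

θ₁ = 0.4368, θ₂ = 0.3498, θ₃ = 1.3971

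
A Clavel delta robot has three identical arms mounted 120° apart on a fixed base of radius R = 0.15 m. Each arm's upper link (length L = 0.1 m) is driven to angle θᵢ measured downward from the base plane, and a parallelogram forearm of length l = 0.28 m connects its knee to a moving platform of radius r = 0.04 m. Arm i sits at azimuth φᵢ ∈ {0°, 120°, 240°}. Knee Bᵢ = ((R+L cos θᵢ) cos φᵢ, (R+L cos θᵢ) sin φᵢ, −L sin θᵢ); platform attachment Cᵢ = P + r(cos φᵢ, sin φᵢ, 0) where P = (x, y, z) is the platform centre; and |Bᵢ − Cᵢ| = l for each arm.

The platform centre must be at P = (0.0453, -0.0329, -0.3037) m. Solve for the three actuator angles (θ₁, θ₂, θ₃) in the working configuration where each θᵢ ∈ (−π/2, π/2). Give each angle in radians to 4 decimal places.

θ₁ = 0.6976, θ₂ = 1.3088, θ₃ = 0.9595

φ1=0.0° → target in arm frame (0.0453, -0.0329)
  A=0.0647, B=-0.3037, C=(l²−L²−A²−y'²−z²)/(2L)=-0.1455
  √(A²+B²)=0.3105;  θ1 = -1.3609+2.0585 ≈ 0.6976
rotate P by −φ2: (-0.0511, -0.0228, -0.3037)
  e−x'=0.1611;  (l²−L²−(e−x')²−y'²−z²)/2L = -0.2516
  γ=atan2(-0.3037,0.1611)=-1.0830;  ψ=arccos(-0.7318)=2.3918;  θ2=γ+ψ≈1.3088
φ3=240.0° → target in arm frame (0.0058, 0.0557)
  A cos θ + B sin θ = C:  0.1042·cos θ + -0.3037·sin θ = -0.1889
  γ=atan2(-0.3037,0.1042)=-1.2404;  ψ=arccos(-0.5884)=2.1999;  θ3=γ+ψ≈0.9595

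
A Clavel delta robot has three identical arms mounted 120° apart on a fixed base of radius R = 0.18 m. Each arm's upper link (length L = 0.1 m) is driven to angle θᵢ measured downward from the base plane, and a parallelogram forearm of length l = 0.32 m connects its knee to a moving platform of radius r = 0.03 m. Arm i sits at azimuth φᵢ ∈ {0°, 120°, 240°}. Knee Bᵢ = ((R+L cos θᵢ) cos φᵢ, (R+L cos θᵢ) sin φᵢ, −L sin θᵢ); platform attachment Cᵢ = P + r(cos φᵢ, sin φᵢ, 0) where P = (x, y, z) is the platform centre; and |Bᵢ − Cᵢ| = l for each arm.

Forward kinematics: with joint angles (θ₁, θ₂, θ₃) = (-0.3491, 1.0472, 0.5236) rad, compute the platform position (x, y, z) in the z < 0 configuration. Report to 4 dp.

arm 1 at φ=0.0°: ρ1 = 0.2440;  S1 = (0.2440, 0.0000, 0.0342)
S2 = (0.2000·cos120.0°, 0.2000·sin120.0°, -0.0866) = (-0.1000, 0.1732, -0.0866)
arm 3 at φ=240.0°: ρ3 = 0.2366;  S3 = (-0.1183, -0.2049, -0.0500)
subtract pairs → two planes through P
[-0.6879 0.3464 -0.2416]·P = -0.0132;  [-0.7245 -0.4098 -0.1684]·P = -0.0022
Cramer: x(z) = 0.0116-0.2953z;  y(z) = -0.0151+0.1111z
sphere 1 gives Az²+Bz+C=0 with A=1.0995, B=0.0655, C=-0.0470;  B²−4AC=0.2110;  roots -0.2387, 0.1791;  negative root z = -0.2387
x = 0.0820, y = -0.0416

(0.0820, -0.0416, -0.2387)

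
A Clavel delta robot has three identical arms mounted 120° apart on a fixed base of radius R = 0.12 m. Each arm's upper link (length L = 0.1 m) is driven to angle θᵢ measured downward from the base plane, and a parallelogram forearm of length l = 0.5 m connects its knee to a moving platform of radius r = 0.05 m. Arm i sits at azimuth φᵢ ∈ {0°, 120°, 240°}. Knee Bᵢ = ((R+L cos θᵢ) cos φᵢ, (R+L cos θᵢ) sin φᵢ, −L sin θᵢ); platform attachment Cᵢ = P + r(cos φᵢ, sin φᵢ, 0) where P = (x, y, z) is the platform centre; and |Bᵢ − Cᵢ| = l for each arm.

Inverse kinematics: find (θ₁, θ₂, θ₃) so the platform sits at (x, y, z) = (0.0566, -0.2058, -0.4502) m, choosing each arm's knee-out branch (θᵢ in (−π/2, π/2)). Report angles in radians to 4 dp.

rotate P by −φ1: (0.0566, -0.2058, -0.4502)
  A cos θ + B sin θ = C:  0.0134·cos θ + -0.4502·sin θ = -0.0261
  γ=atan2(-0.4502,0.0134)=-1.5410;  ψ=arccos(-0.0579)=1.6287;  θ1=γ+ψ≈0.0877
φ2=120.0° → target in arm frame (-0.2065, 0.0539)
  A cos θ + B sin θ = C:  0.2765·cos θ + -0.4502·sin θ = -0.2103
  √(A²+B²)=0.5283;  θ2 = -1.0200+1.9801 ≈ 0.9601
rotate P by −φ3: (0.1499, 0.1519, -0.4502)
  e−x'=-0.0799;  (l²−L²−(e−x')²−y'²−z²)/2L = 0.0393
  √(A²+B²)=0.4572;  θ3 = -1.7465+1.4848 ≈ -0.2617

θ₁ = 0.0877, θ₂ = 0.9601, θ₃ = -0.2617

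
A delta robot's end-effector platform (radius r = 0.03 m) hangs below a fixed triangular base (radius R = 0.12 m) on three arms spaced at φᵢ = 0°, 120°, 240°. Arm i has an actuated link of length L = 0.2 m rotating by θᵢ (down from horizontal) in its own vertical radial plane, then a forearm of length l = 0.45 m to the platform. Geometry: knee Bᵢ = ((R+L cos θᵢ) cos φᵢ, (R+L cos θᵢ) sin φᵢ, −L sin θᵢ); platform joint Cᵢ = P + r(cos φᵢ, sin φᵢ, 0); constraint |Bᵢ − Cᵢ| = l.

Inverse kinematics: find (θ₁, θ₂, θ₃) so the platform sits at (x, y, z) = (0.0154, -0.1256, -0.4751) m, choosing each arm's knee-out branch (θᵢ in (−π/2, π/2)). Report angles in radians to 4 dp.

θ₁ = 0.6109, θ₂ = 0.9599, θ₃ = 0.3490

rotate P by −φ1: (0.0154, -0.1256, -0.4751)
  A=0.0746, B=-0.4751, C=(l²−L²−A²−y'²−z²)/(2L)=-0.2114
  θ1 = atan2(B,A) + arccos(C/0.4809) = 0.6109
rotate P by −φ2: (-0.1165, 0.0495, -0.4751)
  e−x'=0.2065;  (l²−L²−(e−x')²−y'²−z²)/2L = -0.2707
  γ=atan2(-0.4751,0.2065)=-1.1608;  ψ=arccos(-0.5226)=2.1207;  θ2=γ+ψ≈0.9599
φ3=240.0° → target in arm frame (0.1011, 0.0761)
  A=-0.0111, B=-0.4751, C=(l²−L²−A²−y'²−z²)/(2L)=-0.1728
  √(A²+B²)=0.4752;  θ3 = -1.5941+1.9431 ≈ 0.3490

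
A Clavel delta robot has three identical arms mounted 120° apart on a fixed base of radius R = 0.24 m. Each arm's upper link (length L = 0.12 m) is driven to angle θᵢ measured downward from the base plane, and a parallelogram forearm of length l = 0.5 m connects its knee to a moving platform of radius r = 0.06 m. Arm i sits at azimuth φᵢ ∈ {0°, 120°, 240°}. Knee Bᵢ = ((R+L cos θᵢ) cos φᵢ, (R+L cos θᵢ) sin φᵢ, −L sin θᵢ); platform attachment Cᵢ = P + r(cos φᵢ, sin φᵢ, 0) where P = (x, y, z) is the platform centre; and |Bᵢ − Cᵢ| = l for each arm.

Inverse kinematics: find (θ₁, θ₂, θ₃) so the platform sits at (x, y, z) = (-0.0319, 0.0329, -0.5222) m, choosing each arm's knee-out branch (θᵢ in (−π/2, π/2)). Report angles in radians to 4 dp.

φ1=0.0° → target in arm frame (-0.0319, 0.0329)
  A=0.2119, B=-0.5222, C=(l²−L²−A²−y'²−z²)/(2L)=-0.3462
  √(A²+B²)=0.5636;  θ1 = -1.1853+2.2322 ≈ 1.0469
φ2=120.0° → target in arm frame (0.0444, 0.0112)
  A=0.1356, B=-0.5222, C=(l²−L²−A²−y'²−z²)/(2L)=-0.2316
  γ=atan2(-0.5222,0.1356)=-1.3168;  ψ=arccos(-0.4294)=2.0146;  θ2=γ+ψ≈0.6978
arm 3 (φ=240.0°): x'=-0.0125, y'=-0.0441
  A cos θ + B sin θ = C:  0.1925·cos θ + -0.5222·sin θ = -0.3171
  √(A²+B²)=0.5566;  θ3 = -1.2175+2.1770 ≈ 0.9595

θ₁ = 1.0469, θ₂ = 0.6978, θ₃ = 0.9595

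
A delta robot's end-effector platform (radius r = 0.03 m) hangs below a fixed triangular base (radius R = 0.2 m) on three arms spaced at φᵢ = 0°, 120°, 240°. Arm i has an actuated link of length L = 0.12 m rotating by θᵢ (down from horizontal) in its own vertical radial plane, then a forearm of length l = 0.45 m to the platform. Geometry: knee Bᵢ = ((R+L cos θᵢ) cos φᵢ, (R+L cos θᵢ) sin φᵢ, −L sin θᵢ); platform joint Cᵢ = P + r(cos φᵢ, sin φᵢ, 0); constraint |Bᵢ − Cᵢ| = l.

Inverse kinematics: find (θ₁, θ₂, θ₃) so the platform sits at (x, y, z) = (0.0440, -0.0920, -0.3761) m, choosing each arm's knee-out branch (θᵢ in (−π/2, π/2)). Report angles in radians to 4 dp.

θ₁ = 0.0867, θ₂ = 0.8725, θ₃ = 0.0000

arm 1 (φ=0.0°): x'=0.0440, y'=-0.0920
  e−x'=0.1260;  (l²−L²−(e−x')²−y'²−z²)/2L = 0.0930
  γ=atan2(-0.3761,0.1260)=-1.2475;  ψ=arccos(0.2343)=1.3342;  θ1=γ+ψ≈0.0867
arm 2 (φ=120.0°): x'=-0.1017, y'=0.0079
  A=0.2717, B=-0.3761, C=(l²−L²−A²−y'²−z²)/(2L)=-0.1134
  √(A²+B²)=0.4640;  θ2 = -0.9452+1.8178 ≈ 0.8725
arm 3 (φ=240.0°): x'=0.0577, y'=0.0841
  A=0.1123, B=-0.3761, C=(l²−L²−A²−y'²−z²)/(2L)=0.1123
  θ3 = atan2(B,A) + arccos(C/0.3925) = 0.0000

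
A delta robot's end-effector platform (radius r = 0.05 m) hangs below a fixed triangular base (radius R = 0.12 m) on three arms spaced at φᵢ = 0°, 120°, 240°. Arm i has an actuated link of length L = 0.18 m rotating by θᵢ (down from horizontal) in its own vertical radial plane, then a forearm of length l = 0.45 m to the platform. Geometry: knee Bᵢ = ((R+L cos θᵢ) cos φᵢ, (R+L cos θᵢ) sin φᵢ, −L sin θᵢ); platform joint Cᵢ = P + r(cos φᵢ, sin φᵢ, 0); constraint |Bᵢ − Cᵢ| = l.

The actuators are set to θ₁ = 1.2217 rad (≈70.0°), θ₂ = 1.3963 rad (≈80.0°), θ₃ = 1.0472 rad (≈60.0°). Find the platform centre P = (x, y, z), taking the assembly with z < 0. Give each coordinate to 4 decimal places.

(0.0022, -0.0746, -0.5937)

φ1=0.0°: virtual centre (0.1316, 0.0000, -0.1691), radius l
S2 = (0.1013·cos120.0°, 0.1013·sin120.0°, -0.1773) = (-0.0506, 0.0877, -0.1773)
S3 = (0.1600·cos240.0°, 0.1600·sin240.0°, -0.1559) = (-0.0800, -0.1386, -0.1559)
|S₂|²−|S₁|² = -0.0042;  |S₃|²−|S₁|² = 0.0040
plane₁₂: -0.3644x+0.1754y+-0.0162z = -0.0042
Cramer: x(z) = 0.0027+0.0008z;  y(z) = -0.0185+0.0944z
sphere 1 gives Az²+Bz+C=0 with A=1.0089, B=0.3346, C=-0.1569;  B²−4AC=0.7453;  roots -0.5937, 0.2620;  negative root z = -0.5937
x = 0.0022, y = -0.0746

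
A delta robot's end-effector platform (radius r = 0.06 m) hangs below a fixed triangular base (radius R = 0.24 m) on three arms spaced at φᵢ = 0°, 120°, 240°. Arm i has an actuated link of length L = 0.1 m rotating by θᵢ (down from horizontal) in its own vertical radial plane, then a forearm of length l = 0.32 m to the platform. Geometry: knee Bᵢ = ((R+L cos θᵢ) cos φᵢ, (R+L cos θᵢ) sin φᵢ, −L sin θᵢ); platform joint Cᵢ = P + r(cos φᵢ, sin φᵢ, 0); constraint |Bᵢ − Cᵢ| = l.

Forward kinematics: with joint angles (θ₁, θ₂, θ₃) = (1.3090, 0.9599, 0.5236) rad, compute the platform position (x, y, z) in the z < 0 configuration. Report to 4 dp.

O1 = (0.2059·cos0.0°, 0.2059·sin0.0°, -0.0966) = (0.2059, 0.0000, -0.0966)
O2 = (0.2374·cos120.0°, 0.2374·sin120.0°, -0.0819) = (-0.1187, 0.2056, -0.0819)
O3 = (0.2666·cos240.0°, 0.2666·sin240.0°, -0.0500) = (-0.1333, -0.2309, -0.0500)
|O₂|²−|O₁|² = 0.0113;  |O₃|²−|O₁|² = 0.0219
plane₁₂: -0.6491x+0.4111y+0.0294z = 0.0113
det = 0.5786;  x = -0.0246+0.0896z,  y = -0.0112+0.0701z
quadratic in z: (1.0130)z²+(0.1503)z+(-0.0398)=0, √Δ=0.4289 → z ∈ {-0.2859, 0.1375}; z = -0.2859 (taking z<0)
x = -0.0502, y = -0.0313

(-0.0502, -0.0313, -0.2859)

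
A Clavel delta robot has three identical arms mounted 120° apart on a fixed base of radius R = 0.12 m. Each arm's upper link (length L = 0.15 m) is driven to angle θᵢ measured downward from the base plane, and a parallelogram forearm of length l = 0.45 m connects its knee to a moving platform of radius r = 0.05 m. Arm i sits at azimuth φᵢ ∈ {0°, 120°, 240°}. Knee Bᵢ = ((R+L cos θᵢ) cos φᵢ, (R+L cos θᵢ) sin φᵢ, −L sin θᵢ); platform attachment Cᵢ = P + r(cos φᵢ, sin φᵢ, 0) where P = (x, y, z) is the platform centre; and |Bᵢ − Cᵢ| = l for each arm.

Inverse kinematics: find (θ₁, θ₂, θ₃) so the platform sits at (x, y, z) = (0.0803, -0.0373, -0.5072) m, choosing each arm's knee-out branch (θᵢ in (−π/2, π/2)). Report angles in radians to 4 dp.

θ₁ = 0.5235, θ₂ = 0.9600, θ₃ = 0.7855

rotate P by −φ1: (0.0803, -0.0373, -0.5072)
  A cos θ + B sin θ = C:  -0.0103·cos θ + -0.5072·sin θ = -0.2625
  √(A²+B²)=0.5073;  θ1 = -1.5911+2.1146 ≈ 0.5235
arm 2 (φ=120.0°): x'=-0.0725, y'=-0.0509
  e−x'=0.1425;  (l²−L²−(e−x')²−y'²−z²)/2L = -0.3338
  γ=atan2(-0.5072,0.1425)=-1.2970;  ψ=arccos(-0.6336)=2.2570;  θ2=γ+ψ≈0.9600
arm 3 (φ=240.0°): x'=-0.0078, y'=0.0882
  A cos θ + B sin θ = C:  0.0778·cos θ + -0.5072·sin θ = -0.3036
  γ=atan2(-0.5072,0.0778)=-1.4185;  ψ=arccos(-0.5917)=2.2040;  θ3=γ+ψ≈0.7855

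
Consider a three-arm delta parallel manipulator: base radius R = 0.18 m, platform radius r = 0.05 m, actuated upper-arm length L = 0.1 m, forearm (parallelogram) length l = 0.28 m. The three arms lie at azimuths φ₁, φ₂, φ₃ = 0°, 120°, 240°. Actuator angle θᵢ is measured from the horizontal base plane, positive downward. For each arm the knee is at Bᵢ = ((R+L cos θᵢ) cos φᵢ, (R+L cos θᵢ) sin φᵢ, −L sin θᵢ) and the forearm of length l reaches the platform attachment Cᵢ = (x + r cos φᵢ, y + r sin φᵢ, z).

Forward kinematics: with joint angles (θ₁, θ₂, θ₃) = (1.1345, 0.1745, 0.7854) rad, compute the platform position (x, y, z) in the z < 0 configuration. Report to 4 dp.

(-0.0584, 0.0425, -0.2435)

arm 1 at φ=0.0°: e+L cos θ1 = 0.1723;  O1 = (0.1723, 0.0000, -0.0906)
arm 2 at φ=120.0°: e+L cos θ2 = 0.2285;  O2 = (-0.1142, 0.1979, -0.0174)
φ3=240.0°: virtual centre (-0.1004, -0.1738, -0.0707), radius l
subtract pairs → two planes through P
[-0.5730 0.3957 0.1465]·P = 0.0146;  [-0.5452 -0.3476 0.0398]·P = 0.0074
det = 0.4150;  x = -0.0193+0.1608z,  y = 0.0090+-0.1375z
quadratic in z: (1.0448)z²+(0.1172)z+(-0.0334)=0, √Δ=0.3916 → z ∈ {-0.2435, 0.1313}; z = -0.2435 (taking z<0)
x = -0.0584, y = 0.0425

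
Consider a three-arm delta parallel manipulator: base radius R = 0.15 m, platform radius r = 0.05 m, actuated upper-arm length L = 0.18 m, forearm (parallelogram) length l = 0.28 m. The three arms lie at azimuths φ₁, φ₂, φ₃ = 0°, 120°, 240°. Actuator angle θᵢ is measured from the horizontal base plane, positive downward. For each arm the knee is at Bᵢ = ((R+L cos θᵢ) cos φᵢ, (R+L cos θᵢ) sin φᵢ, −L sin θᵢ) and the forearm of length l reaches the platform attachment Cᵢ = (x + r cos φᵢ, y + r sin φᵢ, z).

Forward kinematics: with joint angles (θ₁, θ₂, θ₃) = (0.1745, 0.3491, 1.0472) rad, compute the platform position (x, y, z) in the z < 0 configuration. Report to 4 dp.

S1 = (0.2773·cos0.0°, 0.2773·sin0.0°, -0.0313) = (0.2773, 0.0000, -0.0313)
φ2=120.0°: virtual centre (-0.1346, 0.2331, -0.0616), radius l
S3 = (0.1900·cos240.0°, 0.1900·sin240.0°, -0.1559) = (-0.0950, -0.1645, -0.1559)
subtract pairs → two planes through P
plane₁₂: -0.8237x+0.4662y+-0.0606z = -0.0016
Cramer: x(z) = 0.0140-0.2203z;  y(z) = 0.0213-0.2591z
quadratic in z: (1.1157)z²+(0.1674)z+(-0.0077)=0, √Δ=0.2496 → z ∈ {-0.1869, 0.0368}; z = -0.1869 (taking z<0)
x = 0.0552, y = 0.0697

(0.0552, 0.0697, -0.1869)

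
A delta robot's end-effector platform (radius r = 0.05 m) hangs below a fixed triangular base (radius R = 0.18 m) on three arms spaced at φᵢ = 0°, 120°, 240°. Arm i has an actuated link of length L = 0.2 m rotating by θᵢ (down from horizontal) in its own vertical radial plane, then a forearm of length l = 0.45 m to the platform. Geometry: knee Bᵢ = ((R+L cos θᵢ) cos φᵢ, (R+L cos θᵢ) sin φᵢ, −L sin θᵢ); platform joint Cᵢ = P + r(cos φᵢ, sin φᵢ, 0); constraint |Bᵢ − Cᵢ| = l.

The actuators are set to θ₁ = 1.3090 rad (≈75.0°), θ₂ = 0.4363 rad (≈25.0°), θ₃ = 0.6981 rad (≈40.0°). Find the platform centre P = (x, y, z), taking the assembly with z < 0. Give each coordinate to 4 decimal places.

(-0.1679, 0.0430, -0.4731)

centre 1 = (0.1818·cos0.0°, 0.1818·sin0.0°, -0.1932) = (0.1818, 0.0000, -0.1932)
φ2=120.0°: virtual centre (-0.1556, 0.2696, -0.0845), radius l
centre 3 = (0.2832·cos240.0°, 0.2832·sin240.0°, -0.1286) = (-0.1416, -0.2453, -0.1286)
eliminate P² terms by subtracting sphere 1 from 2 and 3
linear system: -0.6748x+0.5391y = 0.0337−0.2173z; -0.6467x+-0.4905y = 0.0264−0.1293z
det = 0.6797;  x = -0.0452+0.2594z,  y = 0.0059+-0.0785z
sphere 1 gives Az²+Bz+C=0 with A=1.0734, B=0.2677, C=-0.1136;  B²−4AC=0.5595;  roots -0.4731, 0.2237;  negative root z = -0.4731
x = -0.1679, y = 0.0430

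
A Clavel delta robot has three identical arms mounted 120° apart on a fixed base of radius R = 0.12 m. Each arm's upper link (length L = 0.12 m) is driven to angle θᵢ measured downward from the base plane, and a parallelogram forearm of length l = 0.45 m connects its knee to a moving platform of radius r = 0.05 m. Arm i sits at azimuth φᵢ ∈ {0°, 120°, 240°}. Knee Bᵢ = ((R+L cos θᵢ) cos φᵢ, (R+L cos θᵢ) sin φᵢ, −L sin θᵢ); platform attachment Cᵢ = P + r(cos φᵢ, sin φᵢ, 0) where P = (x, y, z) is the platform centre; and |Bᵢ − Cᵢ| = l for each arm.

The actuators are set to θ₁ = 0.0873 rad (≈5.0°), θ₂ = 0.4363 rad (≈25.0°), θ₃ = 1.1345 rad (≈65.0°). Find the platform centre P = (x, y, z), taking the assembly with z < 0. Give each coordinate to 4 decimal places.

(0.1377, 0.1292, -0.4384)

S1 = (0.1895·cos0.0°, 0.1895·sin0.0°, -0.0105) = (0.1895, 0.0000, -0.0105)
arm 2 at φ=120.0°: e+L cos θ2 = 0.1788;  S2 = (-0.0894, 0.1548, -0.0507)
φ3=240.0°: virtual centre (-0.0604, -0.1045, -0.1088), radius l
eliminate P² terms by subtracting sphere 1 from 2 and 3
[-0.5578 0.3096 -0.0805]·P = -0.0015;  [-0.4998 -0.2091 -0.1966]·P = -0.0096
Cramer: x(z) = 0.0122-0.2863z;  y(z) = 0.0170-0.2559z
sphere 1 gives Az²+Bz+C=0 with A=1.1474, B=0.1138, C=-0.1706;  B²−4AC=0.7961;  roots -0.4384, 0.3392;  negative root z = -0.4384
x = 0.1377, y = 0.1292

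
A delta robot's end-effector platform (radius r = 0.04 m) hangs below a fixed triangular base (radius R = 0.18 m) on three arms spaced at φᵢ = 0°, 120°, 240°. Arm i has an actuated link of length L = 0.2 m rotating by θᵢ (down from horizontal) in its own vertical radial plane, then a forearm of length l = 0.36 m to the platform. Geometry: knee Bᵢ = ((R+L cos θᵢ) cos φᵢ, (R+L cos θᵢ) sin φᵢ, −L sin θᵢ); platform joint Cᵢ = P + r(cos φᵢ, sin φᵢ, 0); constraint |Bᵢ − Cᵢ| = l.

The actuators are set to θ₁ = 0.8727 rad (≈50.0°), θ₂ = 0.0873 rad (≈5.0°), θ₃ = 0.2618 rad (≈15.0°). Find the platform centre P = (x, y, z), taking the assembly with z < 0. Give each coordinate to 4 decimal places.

φ1=0.0°: virtual centre (0.2686, 0.0000, -0.1532), radius l
centre 2 = (0.3392·cos120.0°, 0.3392·sin120.0°, -0.0174) = (-0.1696, 0.2938, -0.0174)
φ3=240.0°: virtual centre (-0.1666, -0.2885, -0.0518), radius l
eliminate P² terms by subtracting sphere 1 from 2 and 3
linear system: -0.8763x+0.5876y = 0.0198−0.2716z; -0.8703x+-0.5771y = 0.0181−0.2029z
Cramer: x(z) = -0.0217+0.2713z;  y(z) = 0.0013-0.0575z
sphere 1 gives Az²+Bz+C=0 with A=1.0769, B=0.1488, C=-0.0219;  B²−4AC=0.1164;  roots -0.2275, 0.0893;  negative root z = -0.2275
x = -0.0834, y = 0.0144

(-0.0834, 0.0144, -0.2275)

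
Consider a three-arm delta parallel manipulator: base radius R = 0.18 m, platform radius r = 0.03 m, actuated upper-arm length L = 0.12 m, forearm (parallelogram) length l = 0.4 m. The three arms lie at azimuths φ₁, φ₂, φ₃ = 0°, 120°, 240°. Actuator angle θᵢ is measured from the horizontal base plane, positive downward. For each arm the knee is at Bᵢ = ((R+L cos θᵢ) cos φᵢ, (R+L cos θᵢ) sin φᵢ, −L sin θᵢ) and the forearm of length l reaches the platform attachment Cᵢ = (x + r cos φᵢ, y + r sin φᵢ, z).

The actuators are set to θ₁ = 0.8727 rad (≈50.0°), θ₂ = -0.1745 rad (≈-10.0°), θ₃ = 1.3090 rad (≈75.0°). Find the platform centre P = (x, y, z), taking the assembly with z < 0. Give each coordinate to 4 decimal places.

φ1=0.0°: virtual centre (0.2271, 0.0000, -0.0919), radius l
arm 2 at φ=120.0°: (R−r)+L cos θ2 = 0.2682;  S2 = (-0.1341, 0.2322, 0.0208)
S3 = (0.1811·cos240.0°, 0.1811·sin240.0°, -0.1159) = (-0.0905, -0.1568, -0.1159)
|S₂|²−|S₁|² = 0.0123;  |S₃|²−|S₁|² = -0.0138
plane₁₂: -0.7224x+0.4645y+0.2255z = 0.0123
det = 0.5217;  x = 0.0049+0.0929z,  y = 0.0341+-0.3411z
sphere 1 gives Az²+Bz+C=0 with A=1.1250, B=0.1193, C=-0.1010;  B²−4AC=0.4687;  roots -0.3573, 0.2513;  negative root z = -0.3573
x = -0.0283, y = 0.1560

(-0.0283, 0.1560, -0.3573)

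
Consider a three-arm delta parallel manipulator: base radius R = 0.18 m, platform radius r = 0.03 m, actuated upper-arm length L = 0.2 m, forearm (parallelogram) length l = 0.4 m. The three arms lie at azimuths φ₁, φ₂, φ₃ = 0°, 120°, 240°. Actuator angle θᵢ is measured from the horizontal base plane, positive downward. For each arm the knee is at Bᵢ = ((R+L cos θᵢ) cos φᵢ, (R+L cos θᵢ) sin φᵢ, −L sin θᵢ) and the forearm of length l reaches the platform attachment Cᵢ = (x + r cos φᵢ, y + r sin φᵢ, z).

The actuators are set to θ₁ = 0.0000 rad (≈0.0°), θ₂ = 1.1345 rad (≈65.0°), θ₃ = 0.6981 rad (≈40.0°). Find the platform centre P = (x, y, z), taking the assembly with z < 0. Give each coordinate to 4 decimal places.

S1 = (0.3500·cos0.0°, 0.3500·sin0.0°, 0.0000) = (0.3500, 0.0000, 0.0000)
S2 = (0.2345·cos120.0°, 0.2345·sin120.0°, -0.1813) = (-0.1173, 0.2031, -0.1813)
arm 3 at φ=240.0°: (R−r)+L cos θ3 = 0.3032;  S3 = (-0.1516, -0.2626, -0.1286)
subtract pairs → two planes through P
plane₁₂: -0.9345x+0.4062y+-0.3625z = -0.0346
det = 0.8983;  x = 0.0266+-0.3282z,  y = -0.0241+0.1374z
into |P−S₁|² = l²: 1.1266z² + 0.2057z + -0.0548 = 0;  Δ = 0.2894;  z = -0.3300 or 0.1475 → z<0 root = -0.3300
x = 0.1349, y = -0.0694

(0.1349, -0.0694, -0.3300)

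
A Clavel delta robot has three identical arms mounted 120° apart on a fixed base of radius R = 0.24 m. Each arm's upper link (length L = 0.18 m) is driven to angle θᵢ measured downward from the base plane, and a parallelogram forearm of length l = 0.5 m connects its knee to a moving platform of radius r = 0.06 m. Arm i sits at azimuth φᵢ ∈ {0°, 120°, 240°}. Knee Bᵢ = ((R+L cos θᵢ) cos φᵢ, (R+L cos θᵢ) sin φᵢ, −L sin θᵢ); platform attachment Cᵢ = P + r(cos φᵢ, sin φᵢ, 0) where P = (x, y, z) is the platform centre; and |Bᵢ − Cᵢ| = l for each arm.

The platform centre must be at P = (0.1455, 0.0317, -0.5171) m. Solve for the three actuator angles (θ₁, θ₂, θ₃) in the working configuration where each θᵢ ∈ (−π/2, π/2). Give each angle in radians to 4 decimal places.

θ₁ = 0.3490, θ₂ = 1.0473, θ₃ = 1.2218

arm 1 (φ=0.0°): x'=0.1455, y'=0.0317
  A cos θ + B sin θ = C:  0.0345·cos θ + -0.5171·sin θ = -0.1444
  γ=atan2(-0.5171,0.0345)=-1.5042;  ψ=arccos(-0.2786)=1.8532;  θ1=γ+ψ≈0.3490
arm 2 (φ=120.0°): x'=-0.0453, y'=-0.1419
  A cos θ + B sin θ = C:  0.2253·cos θ + -0.5171·sin θ = -0.3352
  γ=atan2(-0.5171,0.2253)=-1.1599;  ψ=arccos(-0.5943)=2.2072;  θ2=γ+ψ≈1.0473
φ3=240.0° → target in arm frame (-0.1002, 0.1102)
  e−x'=0.2802;  (l²−L²−(e−x')²−y'²−z²)/2L = -0.3901
  θ3 = atan2(B,A) + arccos(C/0.5881) = 1.2218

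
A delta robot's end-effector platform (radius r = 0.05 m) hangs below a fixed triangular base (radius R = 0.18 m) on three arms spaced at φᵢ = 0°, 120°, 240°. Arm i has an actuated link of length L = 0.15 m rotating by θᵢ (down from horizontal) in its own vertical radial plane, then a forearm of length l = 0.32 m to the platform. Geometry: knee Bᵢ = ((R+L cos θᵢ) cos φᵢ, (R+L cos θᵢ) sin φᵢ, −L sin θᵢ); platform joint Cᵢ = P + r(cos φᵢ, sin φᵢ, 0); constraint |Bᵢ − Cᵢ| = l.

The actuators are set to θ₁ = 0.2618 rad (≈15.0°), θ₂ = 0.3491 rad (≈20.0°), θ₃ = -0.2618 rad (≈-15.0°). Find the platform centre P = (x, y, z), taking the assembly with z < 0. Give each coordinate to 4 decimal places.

(-0.0130, -0.0342, -0.1742)

centre 1 = (0.2749·cos0.0°, 0.2749·sin0.0°, -0.0388) = (0.2749, 0.0000, -0.0388)
φ2=120.0°: virtual centre (-0.1355, 0.2347, -0.0513), radius l
arm 3 at φ=240.0°: (R−r)+L cos θ3 = 0.2749;  centre 3 = (-0.1374, -0.2381, 0.0388)
|centre ₂|²−|centre ₁|² = -0.0010;  |centre ₃|²−|centre ₁|² = 0.0000
[-0.8207 0.4693 -0.0250]·P = -0.0010;  [-0.8247 -0.4761 0.1553]·P = 0.0000
Cramer: x(z) = 0.0006+0.0784z;  y(z) = -0.0011+0.1903z
into |P−centre ₁|² = l²: 1.0424z² + 0.0342z + -0.0257 = 0;  Δ = 0.1082;  z = -0.1742 or 0.1414 → z<0 root = -0.1742
x = -0.0130, y = -0.0342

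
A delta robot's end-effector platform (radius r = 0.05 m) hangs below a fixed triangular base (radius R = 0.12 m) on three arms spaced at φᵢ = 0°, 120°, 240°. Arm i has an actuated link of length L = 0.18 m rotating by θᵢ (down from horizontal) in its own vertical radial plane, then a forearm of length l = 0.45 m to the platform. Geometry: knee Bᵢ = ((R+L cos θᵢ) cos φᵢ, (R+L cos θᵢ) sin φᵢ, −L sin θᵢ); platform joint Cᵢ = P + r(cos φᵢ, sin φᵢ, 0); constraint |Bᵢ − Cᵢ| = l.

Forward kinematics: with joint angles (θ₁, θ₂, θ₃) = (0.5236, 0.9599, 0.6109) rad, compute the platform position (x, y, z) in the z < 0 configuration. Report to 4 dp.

arm 1 at φ=0.0°: (R−r)+L cos θ1 = 0.2259;  S1 = (0.2259, 0.0000, -0.0900)
arm 2 at φ=120.0°: (R−r)+L cos θ2 = 0.1732;  S2 = (-0.0866, 0.1500, -0.1474)
φ3=240.0°: virtual centre (-0.1087, -0.1883, -0.1032), radius l
eliminate P² terms by subtracting sphere 1 from 2 and 3
linear system: -0.6250x+0.3001y = -0.0074−-0.1149z; -0.6692x+-0.3766y = -0.0012−-0.0265z
Cramer: x(z) = 0.0072-0.1174z;  y(z) = -0.0096+0.1383z
sphere 1 gives Az²+Bz+C=0 with A=1.0329, B=0.2287, C=-0.1465;  B²−4AC=0.6575;  roots -0.5032, 0.2818;  negative root z = -0.5032
x = 0.0663, y = -0.0792

(0.0663, -0.0792, -0.5032)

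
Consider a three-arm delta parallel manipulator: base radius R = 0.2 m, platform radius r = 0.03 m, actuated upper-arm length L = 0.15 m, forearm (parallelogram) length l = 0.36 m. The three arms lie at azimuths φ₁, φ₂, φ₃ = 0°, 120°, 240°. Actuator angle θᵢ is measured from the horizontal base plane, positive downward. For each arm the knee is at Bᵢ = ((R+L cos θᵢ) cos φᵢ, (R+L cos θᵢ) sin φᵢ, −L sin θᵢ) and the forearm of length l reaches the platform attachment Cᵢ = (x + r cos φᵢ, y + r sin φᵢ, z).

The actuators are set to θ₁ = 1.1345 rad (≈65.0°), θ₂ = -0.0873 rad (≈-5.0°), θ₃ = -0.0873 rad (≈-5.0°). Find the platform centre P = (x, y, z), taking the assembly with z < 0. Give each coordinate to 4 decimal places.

(-0.1182, 0.0000, -0.2135)

arm 1 at φ=0.0°: ρ1 = 0.2334;  O1 = (0.2334, 0.0000, -0.1359)
φ2=120.0°: virtual centre (-0.1597, 0.2766, 0.0131), radius l
arm 3 at φ=240.0°: ρ3 = 0.3194;  O3 = (-0.1597, -0.2766, 0.0131)
subtract pairs → two planes through P
linear system: -0.7862x+0.5533y = 0.0293−0.2981z; -0.7862x+-0.5533y = 0.0293−0.2981z
det = 0.8700;  x = -0.0372+0.3791z,  y = 0.0000+0.0000z
sphere 1 gives Az²+Bz+C=0 with A=1.1437, B=0.0667, C=-0.0379;  B²−4AC=0.1778;  roots -0.2135, 0.1552;  negative root z = -0.2135
x = -0.1182, y = 0.0000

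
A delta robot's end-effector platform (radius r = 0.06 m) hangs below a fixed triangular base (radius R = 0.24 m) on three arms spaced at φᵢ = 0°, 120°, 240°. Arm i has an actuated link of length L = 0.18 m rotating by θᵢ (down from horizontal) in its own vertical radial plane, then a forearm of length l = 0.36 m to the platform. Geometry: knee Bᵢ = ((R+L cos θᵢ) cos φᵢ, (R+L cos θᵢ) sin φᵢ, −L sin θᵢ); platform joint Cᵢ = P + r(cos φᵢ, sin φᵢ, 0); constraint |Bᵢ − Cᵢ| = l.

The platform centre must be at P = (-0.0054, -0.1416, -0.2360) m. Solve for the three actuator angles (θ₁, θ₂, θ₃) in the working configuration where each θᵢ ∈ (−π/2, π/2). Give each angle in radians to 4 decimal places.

θ₁ = 0.7858, θ₂ = 1.3092, θ₃ = -0.1746

rotate P by −φ1: (-0.0054, -0.1416, -0.2360)
  e−x'=0.1854;  (l²−L²−(e−x')²−y'²−z²)/2L = -0.0359
  θ1 = atan2(B,A) + arccos(C/0.3001) = 0.7858
φ2=120.0° → target in arm frame (-0.1199, 0.0755)
  A cos θ + B sin θ = C:  0.2999·cos θ + -0.2360·sin θ = -0.1504
  √(A²+B²)=0.3816;  θ2 = -0.6667+1.9759 ≈ 1.3092
rotate P by −φ3: (0.1253, 0.0661, -0.2360)
  e−x'=0.0547;  (l²−L²−(e−x')²−y'²−z²)/2L = 0.0948
  √(A²+B²)=0.2422;  θ3 = -1.3432+1.1685 ≈ -0.1746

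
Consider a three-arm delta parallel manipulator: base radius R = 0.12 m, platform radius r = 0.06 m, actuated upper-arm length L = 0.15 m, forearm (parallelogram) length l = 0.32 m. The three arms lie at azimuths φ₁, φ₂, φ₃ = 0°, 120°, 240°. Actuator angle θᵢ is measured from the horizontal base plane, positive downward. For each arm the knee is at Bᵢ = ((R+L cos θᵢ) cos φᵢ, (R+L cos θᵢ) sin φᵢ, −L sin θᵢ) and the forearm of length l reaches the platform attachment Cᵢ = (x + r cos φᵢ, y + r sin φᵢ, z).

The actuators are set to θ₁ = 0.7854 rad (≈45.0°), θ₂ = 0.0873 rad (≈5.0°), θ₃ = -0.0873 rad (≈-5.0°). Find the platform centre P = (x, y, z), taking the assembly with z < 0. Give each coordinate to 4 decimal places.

(-0.1124, -0.0189, -0.2625)

O1 = (0.1661·cos0.0°, 0.1661·sin0.0°, -0.1061) = (0.1661, 0.0000, -0.1061)
φ2=120.0°: virtual centre (-0.1047, 0.1814, -0.0131), radius l
O3 = (0.2094·cos240.0°, 0.2094·sin240.0°, 0.0131) = (-0.1047, -0.1814, 0.0131)
subtract pairs → two planes through P
plane₁₂: -0.5416x+0.3627y+0.1860z = 0.0052
det = 0.3929;  x = -0.0096+0.3917z,  y = 0.0000+0.0721z
quadratic in z: (1.1586)z²+(0.0745)z+(-0.0603)=0, √Δ=0.5338 → z ∈ {-0.2625, 0.1982}; z = -0.2625 (taking z<0)
x = -0.1124, y = -0.0189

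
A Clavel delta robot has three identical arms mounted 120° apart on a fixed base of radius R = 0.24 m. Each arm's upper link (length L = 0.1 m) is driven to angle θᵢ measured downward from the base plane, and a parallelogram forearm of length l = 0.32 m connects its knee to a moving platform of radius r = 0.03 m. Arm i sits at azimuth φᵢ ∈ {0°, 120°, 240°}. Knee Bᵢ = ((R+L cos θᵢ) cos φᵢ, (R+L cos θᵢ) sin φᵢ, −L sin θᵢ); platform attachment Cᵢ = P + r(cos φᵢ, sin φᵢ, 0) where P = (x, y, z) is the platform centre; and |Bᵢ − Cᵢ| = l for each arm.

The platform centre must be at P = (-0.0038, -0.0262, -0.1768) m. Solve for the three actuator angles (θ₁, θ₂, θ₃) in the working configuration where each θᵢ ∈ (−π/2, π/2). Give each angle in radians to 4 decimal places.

θ₁ = 0.6109, θ₂ = 0.7859, θ₃ = 0.2618

arm 1 (φ=0.0°): x'=-0.0038, y'=-0.0262
  A=0.2138, B=-0.1768, C=(l²−L²−A²−y'²−z²)/(2L)=0.0737
  γ=atan2(-0.1768,0.2138)=-0.6910;  ψ=arccos(0.2657)=1.3018;  θ1=γ+ψ≈0.6109
φ2=120.0° → target in arm frame (-0.0208, 0.0164)
  A cos θ + B sin θ = C:  0.2308·cos θ + -0.1768·sin θ = 0.0380
  √(A²+B²)=0.2907;  θ2 = -0.6537+1.4396 ≈ 0.7859
φ3=240.0° → target in arm frame (0.0246, 0.0098)
  A=0.1854, B=-0.1768, C=(l²−L²−A²−y'²−z²)/(2L)=0.1333
  √(A²+B²)=0.2562;  θ3 = -0.7616+1.0234 ≈ 0.2618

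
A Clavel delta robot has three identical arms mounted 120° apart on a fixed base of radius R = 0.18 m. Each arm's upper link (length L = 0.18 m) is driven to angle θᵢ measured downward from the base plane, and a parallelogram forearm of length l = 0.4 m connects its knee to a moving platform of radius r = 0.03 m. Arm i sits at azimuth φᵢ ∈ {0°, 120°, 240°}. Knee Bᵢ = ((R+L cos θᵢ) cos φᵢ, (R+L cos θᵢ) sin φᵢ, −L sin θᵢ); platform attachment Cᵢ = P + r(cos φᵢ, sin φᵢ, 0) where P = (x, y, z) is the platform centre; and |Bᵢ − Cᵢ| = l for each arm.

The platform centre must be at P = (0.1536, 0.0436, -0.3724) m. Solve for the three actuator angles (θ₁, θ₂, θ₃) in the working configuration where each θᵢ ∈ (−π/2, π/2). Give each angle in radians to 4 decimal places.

θ₁ = 0.0874, θ₂ = 0.9600, θ₃ = 1.2220

φ1=0.0° → target in arm frame (0.1536, 0.0436)
  e−x'=-0.0036;  (l²−L²−(e−x')²−y'²−z²)/2L = -0.0361
  γ=atan2(-0.3724,-0.0036)=-1.5805;  ψ=arccos(-0.0969)=1.6679;  θ1=γ+ψ≈0.0874
arm 2 (φ=120.0°): x'=-0.0390, y'=-0.1548
  A cos θ + B sin θ = C:  0.1890·cos θ + -0.3724·sin θ = -0.1966
  θ2 = atan2(B,A) + arccos(C/0.4176) = 0.9600
arm 3 (φ=240.0°): x'=-0.1146, y'=0.1112
  A=0.2646, B=-0.3724, C=(l²−L²−A²−y'²−z²)/(2L)=-0.2596
  γ=atan2(-0.3724,0.2646)=-0.9531;  ψ=arccos(-0.5682)=2.1751;  θ3=γ+ψ≈1.2220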